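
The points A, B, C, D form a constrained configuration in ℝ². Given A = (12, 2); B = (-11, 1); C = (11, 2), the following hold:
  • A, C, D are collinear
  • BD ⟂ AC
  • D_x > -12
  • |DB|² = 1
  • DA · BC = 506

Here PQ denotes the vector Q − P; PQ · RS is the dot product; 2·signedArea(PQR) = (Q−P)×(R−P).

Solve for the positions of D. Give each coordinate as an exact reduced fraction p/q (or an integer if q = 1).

D = (-11, 2)

1. D_x = -11  [A, C, D are collinear ∩ BD ⟂ AC]
2. D_y = 2  [A, C, D are collinear ∩ BD ⟂ AC]
   → D = (-11, 2)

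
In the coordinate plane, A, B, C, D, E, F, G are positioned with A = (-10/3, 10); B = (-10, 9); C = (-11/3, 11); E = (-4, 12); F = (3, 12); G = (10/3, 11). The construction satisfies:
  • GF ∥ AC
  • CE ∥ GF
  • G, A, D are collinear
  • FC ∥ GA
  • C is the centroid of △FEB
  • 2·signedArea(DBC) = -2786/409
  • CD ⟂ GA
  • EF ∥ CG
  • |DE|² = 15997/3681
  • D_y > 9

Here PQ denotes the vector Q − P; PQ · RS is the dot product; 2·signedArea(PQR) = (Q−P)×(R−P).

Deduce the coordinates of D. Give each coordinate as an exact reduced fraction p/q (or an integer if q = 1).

D = (-4310/1227, 4079/409)

1. D_x = -4310/1227  [G, A, D are collinear ∩ CD ⟂ GA]
2. D_y = 4079/409  [G, A, D are collinear ∩ CD ⟂ GA]
   → D = (-4310/1227, 4079/409)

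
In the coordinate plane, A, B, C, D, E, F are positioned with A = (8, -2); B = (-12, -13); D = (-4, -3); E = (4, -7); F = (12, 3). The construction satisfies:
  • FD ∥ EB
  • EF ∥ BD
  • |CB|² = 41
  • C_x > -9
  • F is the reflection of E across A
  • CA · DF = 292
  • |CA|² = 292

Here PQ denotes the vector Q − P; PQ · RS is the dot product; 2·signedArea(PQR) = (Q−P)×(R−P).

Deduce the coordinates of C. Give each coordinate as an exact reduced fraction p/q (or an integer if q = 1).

1. C_x = -8  [line -16·x + -6·y + -176 = 0 ∩ |CA|² = 292]
2. C_y = -8  [line -16·x + -6·y + -176 = 0 ∩ |CA|² = 292]
   → C = (-8, -8)

C = (-8, -8)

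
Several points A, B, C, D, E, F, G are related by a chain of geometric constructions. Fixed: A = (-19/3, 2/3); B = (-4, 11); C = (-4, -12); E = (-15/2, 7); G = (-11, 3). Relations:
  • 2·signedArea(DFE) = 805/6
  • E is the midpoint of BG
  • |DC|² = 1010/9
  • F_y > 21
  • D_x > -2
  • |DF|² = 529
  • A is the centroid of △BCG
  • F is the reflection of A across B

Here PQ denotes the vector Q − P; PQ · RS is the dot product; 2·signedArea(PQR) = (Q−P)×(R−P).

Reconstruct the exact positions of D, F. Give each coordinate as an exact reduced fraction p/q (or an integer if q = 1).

1. F_x = -5/3  [F is the reflection of A across B]
2. F_y = 64/3  [F is the reflection of A across B]
   → F = (-5/3, 64/3)
3. D_x = -5/3  [line 43/3·x + -35/6·y + 85/6 = 0 ∩ |DC|² = 1010/9]
4. D_y = -5/3  [line 43/3·x + -35/6·y + 85/6 = 0 ∩ |DC|² = 1010/9]
   → D = (-5/3, -5/3)

D = (-5/3, -5/3)
F = (-5/3, 64/3)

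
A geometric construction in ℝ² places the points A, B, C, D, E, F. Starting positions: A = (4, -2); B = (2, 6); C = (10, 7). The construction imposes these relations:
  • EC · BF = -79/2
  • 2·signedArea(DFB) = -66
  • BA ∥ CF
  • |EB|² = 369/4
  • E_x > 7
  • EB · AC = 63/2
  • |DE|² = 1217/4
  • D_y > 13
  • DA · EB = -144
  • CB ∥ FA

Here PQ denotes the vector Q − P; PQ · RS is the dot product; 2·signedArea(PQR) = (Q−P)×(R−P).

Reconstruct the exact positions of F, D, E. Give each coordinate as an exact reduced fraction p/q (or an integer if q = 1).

D = (0, 14)
E = (8, -3/2)
F = (12, -1)

1. F_x = 12  [CB ∥ FA ∩ BA ∥ CF]
2. F_y = -1  [CB ∥ FA ∩ BA ∥ CF]
   → F = (12, -1)
3. E_x = 8  [EB · AC = 63/2 ∩ EC · BF = -79/2]
4. E_y = -3/2  [EB · AC = 63/2 ∩ EC · BF = -79/2]
   → E = (8, -3/2)
5. D_x = 0  [DA · EB = -144 ∩ 2·signedArea(DFB) = -66]
6. D_y = 14  [DA · EB = -144 ∩ 2·signedArea(DFB) = -66]
   → D = (0, 14)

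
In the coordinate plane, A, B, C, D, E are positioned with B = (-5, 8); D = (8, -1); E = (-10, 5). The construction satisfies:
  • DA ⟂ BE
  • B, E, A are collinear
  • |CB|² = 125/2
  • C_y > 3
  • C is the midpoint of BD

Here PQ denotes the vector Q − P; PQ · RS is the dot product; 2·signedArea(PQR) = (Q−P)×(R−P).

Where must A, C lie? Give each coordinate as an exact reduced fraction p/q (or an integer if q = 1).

1. A_x = 10/17  [B, E, A are collinear ∩ DA ⟂ BE]
2. A_y = 193/17  [B, E, A are collinear ∩ DA ⟂ BE]
   → A = (10/17, 193/17)
3. C_x = 3/2  [C is the midpoint of BD]
4. C_y = 7/2  [C is the midpoint of BD]
   → C = (3/2, 7/2)

A = (10/17, 193/17)
C = (3/2, 7/2)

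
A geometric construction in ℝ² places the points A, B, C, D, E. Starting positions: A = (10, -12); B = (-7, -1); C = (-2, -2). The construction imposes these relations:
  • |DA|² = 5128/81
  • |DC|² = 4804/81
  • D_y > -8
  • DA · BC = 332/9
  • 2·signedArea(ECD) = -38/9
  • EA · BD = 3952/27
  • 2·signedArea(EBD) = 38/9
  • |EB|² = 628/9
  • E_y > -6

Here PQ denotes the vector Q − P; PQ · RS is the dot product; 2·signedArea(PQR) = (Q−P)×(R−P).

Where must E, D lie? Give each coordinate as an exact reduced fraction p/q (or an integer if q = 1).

1. D_x = 32/9  [line -5·x + 1·y + 226/9 = 0 ∩ |DA|² = 5128/81]
2. D_y = -22/3  [line -5·x + 1·y + 226/9 = 0 ∩ |DA|² = 5128/81]
   → D = (32/9, -22/3)
3. E_x = 1/3  [2·signedArea(ECD) = -38/9 ∩ EA · BD = 3952/27]
4. E_y = -5  [2·signedArea(ECD) = -38/9 ∩ EA · BD = 3952/27]
   → E = (1/3, -5)

D = (32/9, -22/3)
E = (1/3, -5)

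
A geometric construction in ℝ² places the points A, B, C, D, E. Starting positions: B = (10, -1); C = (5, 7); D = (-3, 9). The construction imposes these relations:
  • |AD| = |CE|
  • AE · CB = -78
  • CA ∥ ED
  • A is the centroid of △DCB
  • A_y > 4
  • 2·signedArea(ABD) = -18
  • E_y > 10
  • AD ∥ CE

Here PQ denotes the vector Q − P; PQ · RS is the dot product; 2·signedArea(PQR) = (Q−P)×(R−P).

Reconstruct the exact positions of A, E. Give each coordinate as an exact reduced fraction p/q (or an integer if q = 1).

A = (4, 5)
E = (-2, 11)

1. A_x = 4  [A is the centroid of △DCB]
2. A_y = 5  [A is the centroid of △DCB]
   → A = (4, 5)
3. E_x = -2  [CA ∥ ED ∩ AD ∥ CE]
4. E_y = 11  [CA ∥ ED ∩ AD ∥ CE]
   → E = (-2, 11)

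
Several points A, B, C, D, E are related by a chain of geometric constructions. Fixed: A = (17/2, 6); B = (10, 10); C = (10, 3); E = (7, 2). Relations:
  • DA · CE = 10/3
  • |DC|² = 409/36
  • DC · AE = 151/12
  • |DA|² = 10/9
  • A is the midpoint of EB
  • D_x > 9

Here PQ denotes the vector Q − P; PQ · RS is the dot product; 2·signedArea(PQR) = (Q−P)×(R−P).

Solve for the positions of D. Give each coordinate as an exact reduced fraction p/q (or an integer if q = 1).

1. D_x = 19/2  [DC · AE = 151/12 ∩ DA · CE = 10/3]
2. D_y = 19/3  [DC · AE = 151/12 ∩ DA · CE = 10/3]
   → D = (19/2, 19/3)

D = (19/2, 19/3)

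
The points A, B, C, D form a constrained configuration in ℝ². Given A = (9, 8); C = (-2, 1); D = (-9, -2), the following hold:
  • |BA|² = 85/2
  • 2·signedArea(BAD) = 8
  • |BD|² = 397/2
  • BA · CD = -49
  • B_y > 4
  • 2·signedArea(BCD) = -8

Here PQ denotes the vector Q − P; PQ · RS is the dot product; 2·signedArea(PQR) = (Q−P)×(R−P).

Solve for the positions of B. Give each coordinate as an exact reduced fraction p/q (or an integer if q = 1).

1. B_x = 7/2  [2·signedArea(BAD) = 8 ∩ BA · CD = -49]
2. B_y = 9/2  [2·signedArea(BAD) = 8 ∩ BA · CD = -49]
   → B = (7/2, 9/2)

B = (7/2, 9/2)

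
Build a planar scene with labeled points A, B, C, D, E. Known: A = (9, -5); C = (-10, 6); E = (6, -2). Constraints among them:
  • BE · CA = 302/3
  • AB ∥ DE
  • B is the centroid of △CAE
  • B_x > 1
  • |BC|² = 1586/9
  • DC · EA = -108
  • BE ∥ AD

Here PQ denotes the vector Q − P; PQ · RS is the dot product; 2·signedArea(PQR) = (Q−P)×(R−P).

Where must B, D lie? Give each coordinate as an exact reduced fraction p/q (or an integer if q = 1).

B = (5/3, -1/3)
D = (40/3, -20/3)

1. B_x = 5/3  [B is the centroid of △CAE]
2. B_y = -1/3  [B is the centroid of △CAE]
   → B = (5/3, -1/3)
3. D_x = 40/3  [AB ∥ DE ∩ BE ∥ AD]
4. D_y = -20/3  [AB ∥ DE ∩ BE ∥ AD]
   → D = (40/3, -20/3)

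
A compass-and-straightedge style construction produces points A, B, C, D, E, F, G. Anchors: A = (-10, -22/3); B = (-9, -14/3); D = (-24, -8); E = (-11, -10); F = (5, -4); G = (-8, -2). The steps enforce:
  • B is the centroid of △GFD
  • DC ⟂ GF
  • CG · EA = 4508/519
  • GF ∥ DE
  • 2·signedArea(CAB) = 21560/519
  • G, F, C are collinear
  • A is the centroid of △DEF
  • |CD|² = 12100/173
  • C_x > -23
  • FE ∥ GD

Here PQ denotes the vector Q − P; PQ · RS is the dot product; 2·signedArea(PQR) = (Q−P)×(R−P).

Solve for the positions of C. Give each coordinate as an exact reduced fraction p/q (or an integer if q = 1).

1. C_x = -3932/173  [G, F, C are collinear ∩ DC ⟂ GF]
2. C_y = 46/173  [G, F, C are collinear ∩ DC ⟂ GF]
   → C = (-3932/173, 46/173)

C = (-3932/173, 46/173)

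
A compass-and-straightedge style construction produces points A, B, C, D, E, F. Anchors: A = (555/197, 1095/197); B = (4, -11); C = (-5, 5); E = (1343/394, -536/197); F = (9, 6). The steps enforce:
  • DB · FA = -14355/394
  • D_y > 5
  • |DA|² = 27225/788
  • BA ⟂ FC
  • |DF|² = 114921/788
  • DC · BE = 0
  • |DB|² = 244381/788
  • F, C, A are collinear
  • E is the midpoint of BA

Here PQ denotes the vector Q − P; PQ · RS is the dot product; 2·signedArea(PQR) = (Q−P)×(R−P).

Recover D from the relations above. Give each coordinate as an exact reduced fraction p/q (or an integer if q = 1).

D = (-600/197, 2025/394)

1. D_x = -600/197  [DC · BE = 0 ∩ DB · FA = -14355/394]
2. D_y = 2025/394  [DC · BE = 0 ∩ DB · FA = -14355/394]
   → D = (-600/197, 2025/394)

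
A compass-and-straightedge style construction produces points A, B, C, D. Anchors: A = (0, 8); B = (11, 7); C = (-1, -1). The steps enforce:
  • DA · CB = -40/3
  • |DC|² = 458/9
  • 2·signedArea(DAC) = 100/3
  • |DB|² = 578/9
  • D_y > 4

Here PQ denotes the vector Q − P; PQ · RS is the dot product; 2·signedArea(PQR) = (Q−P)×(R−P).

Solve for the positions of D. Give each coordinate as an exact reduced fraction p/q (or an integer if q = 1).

D = (10/3, 14/3)

1. D_x = 10/3  [2·signedArea(DAC) = 100/3 ∩ DA · CB = -40/3]
2. D_y = 14/3  [2·signedArea(DAC) = 100/3 ∩ DA · CB = -40/3]
   → D = (10/3, 14/3)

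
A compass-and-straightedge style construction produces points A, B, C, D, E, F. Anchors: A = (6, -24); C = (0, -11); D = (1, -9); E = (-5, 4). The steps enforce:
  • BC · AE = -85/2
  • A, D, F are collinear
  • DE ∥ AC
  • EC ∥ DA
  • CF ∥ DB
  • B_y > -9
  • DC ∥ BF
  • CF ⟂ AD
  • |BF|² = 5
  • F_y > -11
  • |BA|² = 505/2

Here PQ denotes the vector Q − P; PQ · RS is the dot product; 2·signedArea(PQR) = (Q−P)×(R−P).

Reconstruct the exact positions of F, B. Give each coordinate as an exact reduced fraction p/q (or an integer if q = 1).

B = (5/2, -17/2)
F = (3/2, -21/2)

1. F_x = 3/2  [A, D, F are collinear ∩ CF ⟂ AD]
2. F_y = -21/2  [A, D, F are collinear ∩ CF ⟂ AD]
   → F = (3/2, -21/2)
3. B_x = 5/2  [DC ∥ BF ∩ CF ∥ DB]
4. B_y = -17/2  [DC ∥ BF ∩ CF ∥ DB]
   → B = (5/2, -17/2)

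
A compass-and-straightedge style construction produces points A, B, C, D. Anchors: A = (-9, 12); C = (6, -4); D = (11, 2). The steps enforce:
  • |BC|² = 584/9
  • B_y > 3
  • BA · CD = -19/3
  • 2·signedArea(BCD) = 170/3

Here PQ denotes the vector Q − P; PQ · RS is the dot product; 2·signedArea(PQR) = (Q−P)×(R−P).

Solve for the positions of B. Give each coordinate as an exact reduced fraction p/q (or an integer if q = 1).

B = (8/3, 10/3)

1. B_x = 8/3  [BA · CD = -19/3 ∩ 2·signedArea(BCD) = 170/3]
2. B_y = 10/3  [BA · CD = -19/3 ∩ 2·signedArea(BCD) = 170/3]
   → B = (8/3, 10/3)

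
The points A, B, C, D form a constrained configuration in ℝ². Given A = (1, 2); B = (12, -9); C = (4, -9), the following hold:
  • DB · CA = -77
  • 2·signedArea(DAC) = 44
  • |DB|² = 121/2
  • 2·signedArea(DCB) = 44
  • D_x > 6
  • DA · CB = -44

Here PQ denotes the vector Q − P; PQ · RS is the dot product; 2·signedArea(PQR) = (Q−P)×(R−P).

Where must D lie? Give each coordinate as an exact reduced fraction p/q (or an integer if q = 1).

1. D_x = 13/2  [DA · CB = -44 ∩ 2·signedArea(DAC) = 44]
2. D_y = -7/2  [DA · CB = -44 ∩ 2·signedArea(DAC) = 44]
   → D = (13/2, -7/2)

D = (13/2, -7/2)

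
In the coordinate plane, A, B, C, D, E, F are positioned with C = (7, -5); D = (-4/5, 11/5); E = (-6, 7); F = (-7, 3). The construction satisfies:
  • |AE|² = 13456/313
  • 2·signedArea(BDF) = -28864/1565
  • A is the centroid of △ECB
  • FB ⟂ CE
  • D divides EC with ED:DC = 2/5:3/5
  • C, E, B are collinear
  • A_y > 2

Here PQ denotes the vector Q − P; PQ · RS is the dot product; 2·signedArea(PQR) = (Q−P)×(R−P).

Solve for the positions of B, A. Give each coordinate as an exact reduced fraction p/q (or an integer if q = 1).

1. B_x = -1423/313  [C, E, B are collinear ∩ FB ⟂ CE]
2. B_y = 1771/313  [C, E, B are collinear ∩ FB ⟂ CE]
   → B = (-1423/313, 1771/313)
3. A_x = -370/313  [A is the centroid of △ECB]
4. A_y = 799/313  [A is the centroid of △ECB]
   → A = (-370/313, 799/313)

A = (-370/313, 799/313)
B = (-1423/313, 1771/313)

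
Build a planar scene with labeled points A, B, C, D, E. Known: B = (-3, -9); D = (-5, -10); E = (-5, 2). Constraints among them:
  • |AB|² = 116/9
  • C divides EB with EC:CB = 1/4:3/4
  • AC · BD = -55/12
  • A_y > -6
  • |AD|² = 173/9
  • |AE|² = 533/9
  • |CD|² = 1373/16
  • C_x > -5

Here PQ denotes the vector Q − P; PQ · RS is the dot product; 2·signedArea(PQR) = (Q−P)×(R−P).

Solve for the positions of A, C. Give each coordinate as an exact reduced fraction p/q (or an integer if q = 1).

1. C_x = -9/2  [C divides EB with EC:CB = 1/4:3/4]
2. C_y = -3/4  [C divides EB with EC:CB = 1/4:3/4]
   → C = (-9/2, -3/4)
3. A_x = -13/3  [line 2·x + 1·y + 43/3 = 0 ∩ |AD|² = 173/9]
4. A_y = -17/3  [line 2·x + 1·y + 43/3 = 0 ∩ |AD|² = 173/9]
   → A = (-13/3, -17/3)

A = (-13/3, -17/3)
C = (-9/2, -3/4)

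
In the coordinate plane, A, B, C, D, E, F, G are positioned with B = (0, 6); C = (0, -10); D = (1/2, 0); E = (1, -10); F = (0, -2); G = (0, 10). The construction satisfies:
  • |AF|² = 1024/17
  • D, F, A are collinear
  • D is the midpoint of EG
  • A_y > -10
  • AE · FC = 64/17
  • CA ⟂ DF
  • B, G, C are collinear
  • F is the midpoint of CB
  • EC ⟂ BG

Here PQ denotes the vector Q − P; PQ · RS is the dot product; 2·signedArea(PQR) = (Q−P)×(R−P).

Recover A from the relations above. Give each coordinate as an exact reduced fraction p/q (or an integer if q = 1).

A = (-32/17, -162/17)

1. A_x = -32/17  [D, F, A are collinear ∩ CA ⟂ DF]
2. A_y = -162/17  [D, F, A are collinear ∩ CA ⟂ DF]
   → A = (-32/17, -162/17)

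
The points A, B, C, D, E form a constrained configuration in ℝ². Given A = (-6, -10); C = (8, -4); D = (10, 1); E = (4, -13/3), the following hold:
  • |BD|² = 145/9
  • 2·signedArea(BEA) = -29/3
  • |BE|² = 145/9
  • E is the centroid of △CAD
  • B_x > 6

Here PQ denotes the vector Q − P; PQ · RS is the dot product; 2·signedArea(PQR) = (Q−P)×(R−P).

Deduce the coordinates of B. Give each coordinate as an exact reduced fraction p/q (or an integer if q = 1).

B = (7, -5/3)

1. B_x = 7  [line 17/3·x + -10·y + -169/3 = 0 ∩ |BE|² = 145/9]
2. B_y = -5/3  [line 17/3·x + -10·y + -169/3 = 0 ∩ |BE|² = 145/9]
   → B = (7, -5/3)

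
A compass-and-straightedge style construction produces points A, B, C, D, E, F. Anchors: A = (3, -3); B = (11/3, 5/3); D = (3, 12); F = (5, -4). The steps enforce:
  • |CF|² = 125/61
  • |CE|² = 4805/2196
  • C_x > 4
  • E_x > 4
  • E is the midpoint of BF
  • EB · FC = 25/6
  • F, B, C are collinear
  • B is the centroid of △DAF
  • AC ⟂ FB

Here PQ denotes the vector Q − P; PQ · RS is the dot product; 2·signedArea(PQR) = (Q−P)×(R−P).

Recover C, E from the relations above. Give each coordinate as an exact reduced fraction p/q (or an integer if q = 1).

C = (285/61, -159/61)
E = (13/3, -7/6)

1. C_x = 285/61  [F, B, C are collinear ∩ AC ⟂ FB]
2. C_y = -159/61  [F, B, C are collinear ∩ AC ⟂ FB]
   → C = (285/61, -159/61)
3. E_x = 13/3  [E is the midpoint of BF]
4. E_y = -7/6  [E is the midpoint of BF]
   → E = (13/3, -7/6)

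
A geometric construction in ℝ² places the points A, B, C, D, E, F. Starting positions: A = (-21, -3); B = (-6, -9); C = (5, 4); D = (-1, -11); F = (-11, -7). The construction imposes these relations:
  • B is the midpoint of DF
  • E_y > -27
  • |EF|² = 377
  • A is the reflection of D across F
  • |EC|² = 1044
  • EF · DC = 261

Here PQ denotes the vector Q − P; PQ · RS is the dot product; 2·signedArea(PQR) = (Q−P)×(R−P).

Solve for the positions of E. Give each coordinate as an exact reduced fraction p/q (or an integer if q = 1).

E = (-7, -26)

1. E_x = -7  [line -6·x + -15·y + -432 = 0 ∩ |EC|² = 1044]
2. E_y = -26  [line -6·x + -15·y + -432 = 0 ∩ |EC|² = 1044]
   → E = (-7, -26)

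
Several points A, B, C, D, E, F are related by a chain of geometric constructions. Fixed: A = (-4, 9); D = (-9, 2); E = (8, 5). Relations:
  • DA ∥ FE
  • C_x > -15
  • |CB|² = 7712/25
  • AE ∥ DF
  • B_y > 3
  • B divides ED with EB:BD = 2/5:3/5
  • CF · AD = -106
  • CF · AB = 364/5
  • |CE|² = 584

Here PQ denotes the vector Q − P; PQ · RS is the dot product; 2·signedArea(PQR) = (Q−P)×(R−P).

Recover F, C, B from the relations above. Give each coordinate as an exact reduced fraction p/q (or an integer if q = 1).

B = (6/5, 19/5)
C = (-14, -5)
F = (3, -2)

1. F_x = 3  [DA ∥ FE ∩ AE ∥ DF]
2. F_y = -2  [DA ∥ FE ∩ AE ∥ DF]
   → F = (3, -2)
3. B_x = 6/5  [B divides ED with EB:BD = 2/5:3/5]
4. B_y = 19/5  [B divides ED with EB:BD = 2/5:3/5]
   → B = (6/5, 19/5)
5. C_x = -14  [CF · AB = 364/5 ∩ CF · AD = -106]
6. C_y = -5  [CF · AB = 364/5 ∩ CF · AD = -106]
   → C = (-14, -5)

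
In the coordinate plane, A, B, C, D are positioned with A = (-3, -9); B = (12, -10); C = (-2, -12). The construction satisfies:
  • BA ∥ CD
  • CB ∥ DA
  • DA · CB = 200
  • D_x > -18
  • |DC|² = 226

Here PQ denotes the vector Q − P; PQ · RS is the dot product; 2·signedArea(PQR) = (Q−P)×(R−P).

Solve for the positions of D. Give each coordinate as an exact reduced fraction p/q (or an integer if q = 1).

1. D_x = -17  [CB ∥ DA ∩ BA ∥ CD]
2. D_y = -11  [CB ∥ DA ∩ BA ∥ CD]
   → D = (-17, -11)

D = (-17, -11)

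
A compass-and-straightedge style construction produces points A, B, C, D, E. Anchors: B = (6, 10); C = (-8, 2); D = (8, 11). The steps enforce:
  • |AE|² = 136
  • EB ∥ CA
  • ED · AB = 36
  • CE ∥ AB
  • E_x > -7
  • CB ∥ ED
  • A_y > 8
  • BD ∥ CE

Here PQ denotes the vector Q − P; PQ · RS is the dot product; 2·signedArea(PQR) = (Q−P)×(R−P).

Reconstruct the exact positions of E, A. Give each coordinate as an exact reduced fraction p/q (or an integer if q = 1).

A = (4, 9)
E = (-6, 3)

1. E_x = -6  [CB ∥ ED ∩ BD ∥ CE]
2. E_y = 3  [CB ∥ ED ∩ BD ∥ CE]
   → E = (-6, 3)
3. A_x = 4  [CE ∥ AB ∩ EB ∥ CA]
4. A_y = 9  [CE ∥ AB ∩ EB ∥ CA]
   → A = (4, 9)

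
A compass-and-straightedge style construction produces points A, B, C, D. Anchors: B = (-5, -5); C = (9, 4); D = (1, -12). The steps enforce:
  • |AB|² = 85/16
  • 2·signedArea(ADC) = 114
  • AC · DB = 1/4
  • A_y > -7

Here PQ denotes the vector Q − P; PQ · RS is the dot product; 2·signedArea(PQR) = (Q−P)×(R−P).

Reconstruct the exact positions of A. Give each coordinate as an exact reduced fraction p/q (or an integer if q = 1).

A = (-7/2, -27/4)

1. A_x = -7/2  [AC · DB = 1/4 ∩ 2·signedArea(ADC) = 114]
2. A_y = -27/4  [AC · DB = 1/4 ∩ 2·signedArea(ADC) = 114]
   → A = (-7/2, -27/4)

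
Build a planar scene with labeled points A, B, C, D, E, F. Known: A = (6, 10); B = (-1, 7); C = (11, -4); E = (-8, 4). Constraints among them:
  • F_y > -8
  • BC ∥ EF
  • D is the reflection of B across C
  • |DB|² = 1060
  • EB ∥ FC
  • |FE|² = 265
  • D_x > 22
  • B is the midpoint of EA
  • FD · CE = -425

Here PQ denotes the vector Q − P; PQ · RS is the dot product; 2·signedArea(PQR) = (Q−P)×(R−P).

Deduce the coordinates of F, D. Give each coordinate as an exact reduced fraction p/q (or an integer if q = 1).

D = (23, -15)
F = (4, -7)

1. F_x = 4  [EB ∥ FC ∩ BC ∥ EF]
2. F_y = -7  [EB ∥ FC ∩ BC ∥ EF]
   → F = (4, -7)
3. D_x = 23  [D is the reflection of B across C]
4. D_y = -15  [D is the reflection of B across C]
   → D = (23, -15)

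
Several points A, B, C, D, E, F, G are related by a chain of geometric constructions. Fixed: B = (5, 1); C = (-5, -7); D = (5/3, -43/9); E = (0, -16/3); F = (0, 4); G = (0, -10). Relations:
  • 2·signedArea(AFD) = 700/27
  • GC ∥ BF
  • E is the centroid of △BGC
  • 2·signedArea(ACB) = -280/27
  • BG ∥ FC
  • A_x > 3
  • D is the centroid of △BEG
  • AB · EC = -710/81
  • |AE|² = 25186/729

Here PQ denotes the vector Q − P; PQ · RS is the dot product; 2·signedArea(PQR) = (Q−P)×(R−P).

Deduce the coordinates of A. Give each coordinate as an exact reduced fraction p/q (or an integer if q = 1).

1. A_x = 35/9  [2·signedArea(ACB) = -280/27 ∩ 2·signedArea(AFD) = 700/27]
2. A_y = -25/27  [2·signedArea(ACB) = -280/27 ∩ 2·signedArea(AFD) = 700/27]
   → A = (35/9, -25/27)

A = (35/9, -25/27)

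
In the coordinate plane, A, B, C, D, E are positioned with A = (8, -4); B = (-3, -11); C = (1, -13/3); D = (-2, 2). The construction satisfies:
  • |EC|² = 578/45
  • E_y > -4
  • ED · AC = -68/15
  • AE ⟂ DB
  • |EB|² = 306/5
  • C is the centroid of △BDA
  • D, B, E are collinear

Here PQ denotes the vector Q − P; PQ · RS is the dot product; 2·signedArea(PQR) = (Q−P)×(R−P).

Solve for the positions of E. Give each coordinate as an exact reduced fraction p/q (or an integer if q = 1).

1. E_x = -12/5  [D, B, E are collinear ∩ AE ⟂ DB]
2. E_y = -16/5  [D, B, E are collinear ∩ AE ⟂ DB]
   → E = (-12/5, -16/5)

E = (-12/5, -16/5)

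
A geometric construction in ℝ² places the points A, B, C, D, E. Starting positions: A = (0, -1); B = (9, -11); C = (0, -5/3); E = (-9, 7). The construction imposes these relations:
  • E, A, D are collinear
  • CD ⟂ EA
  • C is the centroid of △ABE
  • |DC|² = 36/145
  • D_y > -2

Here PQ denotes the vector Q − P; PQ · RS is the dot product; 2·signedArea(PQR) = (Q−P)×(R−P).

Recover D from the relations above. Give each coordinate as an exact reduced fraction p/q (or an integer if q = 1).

1. D_x = 48/145  [E, A, D are collinear ∩ CD ⟂ EA]
2. D_y = -563/435  [E, A, D are collinear ∩ CD ⟂ EA]
   → D = (48/145, -563/435)

D = (48/145, -563/435)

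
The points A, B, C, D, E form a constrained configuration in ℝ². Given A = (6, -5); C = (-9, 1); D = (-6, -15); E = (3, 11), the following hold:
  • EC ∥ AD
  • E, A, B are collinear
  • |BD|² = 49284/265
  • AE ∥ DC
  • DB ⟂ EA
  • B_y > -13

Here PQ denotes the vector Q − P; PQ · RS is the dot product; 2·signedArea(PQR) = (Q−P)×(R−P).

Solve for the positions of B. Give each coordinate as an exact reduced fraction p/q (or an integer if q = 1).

B = (1962/265, -3309/265)

1. B_x = 1962/265  [E, A, B are collinear ∩ DB ⟂ EA]
2. B_y = -3309/265  [E, A, B are collinear ∩ DB ⟂ EA]
   → B = (1962/265, -3309/265)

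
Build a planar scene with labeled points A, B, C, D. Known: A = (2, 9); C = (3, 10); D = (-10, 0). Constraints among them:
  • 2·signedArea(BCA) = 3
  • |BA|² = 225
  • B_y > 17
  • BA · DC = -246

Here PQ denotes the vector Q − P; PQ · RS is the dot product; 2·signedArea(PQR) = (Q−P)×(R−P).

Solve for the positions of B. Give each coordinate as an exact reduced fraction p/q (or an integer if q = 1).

B = (14, 18)

1. B_x = 14  [BA · DC = -246 ∩ 2·signedArea(BCA) = 3]
2. B_y = 18  [BA · DC = -246 ∩ 2·signedArea(BCA) = 3]
   → B = (14, 18)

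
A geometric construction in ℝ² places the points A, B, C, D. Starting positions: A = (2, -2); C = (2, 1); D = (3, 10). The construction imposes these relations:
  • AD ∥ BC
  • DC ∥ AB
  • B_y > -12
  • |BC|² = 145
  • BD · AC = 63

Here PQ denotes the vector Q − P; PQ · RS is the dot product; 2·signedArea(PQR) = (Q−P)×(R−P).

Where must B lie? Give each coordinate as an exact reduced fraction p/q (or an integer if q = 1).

1. B_x = 1  [AD ∥ BC ∩ DC ∥ AB]
2. B_y = -11  [AD ∥ BC ∩ DC ∥ AB]
   → B = (1, -11)

B = (1, -11)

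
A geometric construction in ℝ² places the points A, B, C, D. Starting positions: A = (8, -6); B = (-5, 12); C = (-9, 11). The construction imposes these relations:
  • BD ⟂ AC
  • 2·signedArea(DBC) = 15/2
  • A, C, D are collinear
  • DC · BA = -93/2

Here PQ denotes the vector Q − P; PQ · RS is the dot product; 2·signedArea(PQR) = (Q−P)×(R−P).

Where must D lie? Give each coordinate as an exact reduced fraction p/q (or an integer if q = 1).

D = (-15/2, 19/2)

1. D_x = -15/2  [A, C, D are collinear ∩ BD ⟂ AC]
2. D_y = 19/2  [A, C, D are collinear ∩ BD ⟂ AC]
   → D = (-15/2, 19/2)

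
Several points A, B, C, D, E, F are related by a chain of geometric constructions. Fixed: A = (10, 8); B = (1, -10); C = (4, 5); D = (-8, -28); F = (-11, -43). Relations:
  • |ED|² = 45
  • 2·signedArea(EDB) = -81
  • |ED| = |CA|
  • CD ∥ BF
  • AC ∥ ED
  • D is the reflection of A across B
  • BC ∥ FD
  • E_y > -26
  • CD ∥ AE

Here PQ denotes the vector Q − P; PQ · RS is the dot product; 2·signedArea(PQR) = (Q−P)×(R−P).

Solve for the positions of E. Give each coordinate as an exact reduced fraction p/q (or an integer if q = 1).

1. E_x = -2  [AC ∥ ED ∩ CD ∥ AE]
2. E_y = -25  [AC ∥ ED ∩ CD ∥ AE]
   → E = (-2, -25)

E = (-2, -25)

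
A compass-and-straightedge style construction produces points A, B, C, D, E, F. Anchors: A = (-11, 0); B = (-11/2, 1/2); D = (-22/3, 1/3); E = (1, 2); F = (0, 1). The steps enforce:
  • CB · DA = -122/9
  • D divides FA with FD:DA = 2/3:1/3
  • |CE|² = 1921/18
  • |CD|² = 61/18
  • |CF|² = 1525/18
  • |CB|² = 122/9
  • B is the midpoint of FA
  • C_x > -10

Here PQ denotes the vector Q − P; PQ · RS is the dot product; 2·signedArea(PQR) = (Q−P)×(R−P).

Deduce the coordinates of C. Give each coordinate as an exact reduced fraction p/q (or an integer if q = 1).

1. C_x = -55/6  [line 11/3·x + 1/3·y + 302/9 = 0 ∩ |CF|² = 1525/18]
2. C_y = 1/6  [line 11/3·x + 1/3·y + 302/9 = 0 ∩ |CF|² = 1525/18]
   → C = (-55/6, 1/6)

C = (-55/6, 1/6)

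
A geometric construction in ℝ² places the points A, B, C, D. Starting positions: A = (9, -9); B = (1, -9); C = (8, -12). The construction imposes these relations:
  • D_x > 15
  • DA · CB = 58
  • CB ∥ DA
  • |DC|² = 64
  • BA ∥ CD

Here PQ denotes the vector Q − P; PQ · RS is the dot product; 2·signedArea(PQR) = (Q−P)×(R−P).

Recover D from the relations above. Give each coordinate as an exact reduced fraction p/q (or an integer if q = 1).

D = (16, -12)

1. D_x = 16  [CB ∥ DA ∩ BA ∥ CD]
2. D_y = -12  [CB ∥ DA ∩ BA ∥ CD]
   → D = (16, -12)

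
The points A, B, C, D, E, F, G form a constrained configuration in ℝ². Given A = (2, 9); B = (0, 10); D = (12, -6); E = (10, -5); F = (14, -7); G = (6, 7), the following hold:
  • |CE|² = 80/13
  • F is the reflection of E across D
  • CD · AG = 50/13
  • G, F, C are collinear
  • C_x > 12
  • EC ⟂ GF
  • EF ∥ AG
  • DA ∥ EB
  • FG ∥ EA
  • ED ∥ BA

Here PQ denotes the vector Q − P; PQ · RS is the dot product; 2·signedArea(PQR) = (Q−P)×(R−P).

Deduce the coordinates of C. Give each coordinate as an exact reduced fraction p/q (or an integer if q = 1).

C = (158/13, -49/13)

1. C_x = 158/13  [G, F, C are collinear ∩ EC ⟂ GF]
2. C_y = -49/13  [G, F, C are collinear ∩ EC ⟂ GF]
   → C = (158/13, -49/13)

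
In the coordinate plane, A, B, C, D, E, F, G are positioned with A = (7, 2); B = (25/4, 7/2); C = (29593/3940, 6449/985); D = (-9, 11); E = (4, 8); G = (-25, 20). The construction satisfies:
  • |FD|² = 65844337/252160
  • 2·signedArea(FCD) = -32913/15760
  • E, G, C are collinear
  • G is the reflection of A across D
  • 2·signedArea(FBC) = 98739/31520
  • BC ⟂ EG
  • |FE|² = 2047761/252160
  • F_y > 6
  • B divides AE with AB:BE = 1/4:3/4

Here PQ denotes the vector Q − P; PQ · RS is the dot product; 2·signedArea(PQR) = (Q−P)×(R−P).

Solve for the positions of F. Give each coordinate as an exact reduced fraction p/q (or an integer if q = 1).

1. F_x = 104539/15760  [2·signedArea(FBC) = 98739/31520 ∩ 2·signedArea(FCD) = -32913/15760]
2. F_y = 27227/3940  [2·signedArea(FBC) = 98739/31520 ∩ 2·signedArea(FCD) = -32913/15760]
   → F = (104539/15760, 27227/3940)

F = (104539/15760, 27227/3940)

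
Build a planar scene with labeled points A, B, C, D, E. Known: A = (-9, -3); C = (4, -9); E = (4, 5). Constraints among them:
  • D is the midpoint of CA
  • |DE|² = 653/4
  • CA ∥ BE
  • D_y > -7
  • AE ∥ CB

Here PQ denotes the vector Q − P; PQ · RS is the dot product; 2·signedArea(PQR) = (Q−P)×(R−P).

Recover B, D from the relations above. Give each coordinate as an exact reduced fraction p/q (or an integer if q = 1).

B = (17, -1)
D = (-5/2, -6)

1. B_x = 17  [CA ∥ BE ∩ AE ∥ CB]
2. B_y = -1  [CA ∥ BE ∩ AE ∥ CB]
   → B = (17, -1)
3. D_x = -5/2  [D is the midpoint of CA]
4. D_y = -6  [D is the midpoint of CA]
   → D = (-5/2, -6)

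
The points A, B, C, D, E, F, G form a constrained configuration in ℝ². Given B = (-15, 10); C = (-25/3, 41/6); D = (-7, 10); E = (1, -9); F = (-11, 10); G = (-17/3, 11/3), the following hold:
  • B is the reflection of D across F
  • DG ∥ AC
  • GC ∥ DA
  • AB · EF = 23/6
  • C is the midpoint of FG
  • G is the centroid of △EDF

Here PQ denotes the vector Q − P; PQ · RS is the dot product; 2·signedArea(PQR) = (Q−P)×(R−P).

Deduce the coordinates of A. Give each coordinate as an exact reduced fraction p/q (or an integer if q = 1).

A = (-29/3, 79/6)

1. A_x = -29/3  [DG ∥ AC ∩ GC ∥ DA]
2. A_y = 79/6  [DG ∥ AC ∩ GC ∥ DA]
   → A = (-29/3, 79/6)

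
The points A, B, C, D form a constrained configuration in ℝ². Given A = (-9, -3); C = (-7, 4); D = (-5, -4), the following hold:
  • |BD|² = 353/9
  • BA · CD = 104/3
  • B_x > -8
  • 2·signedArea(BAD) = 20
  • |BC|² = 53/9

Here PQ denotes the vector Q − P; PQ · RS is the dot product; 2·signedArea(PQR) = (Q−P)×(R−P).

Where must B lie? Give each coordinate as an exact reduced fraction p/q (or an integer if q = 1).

1. B_x = -23/3  [2·signedArea(BAD) = 20 ∩ BA · CD = 104/3]
2. B_y = 5/3  [2·signedArea(BAD) = 20 ∩ BA · CD = 104/3]
   → B = (-23/3, 5/3)

B = (-23/3, 5/3)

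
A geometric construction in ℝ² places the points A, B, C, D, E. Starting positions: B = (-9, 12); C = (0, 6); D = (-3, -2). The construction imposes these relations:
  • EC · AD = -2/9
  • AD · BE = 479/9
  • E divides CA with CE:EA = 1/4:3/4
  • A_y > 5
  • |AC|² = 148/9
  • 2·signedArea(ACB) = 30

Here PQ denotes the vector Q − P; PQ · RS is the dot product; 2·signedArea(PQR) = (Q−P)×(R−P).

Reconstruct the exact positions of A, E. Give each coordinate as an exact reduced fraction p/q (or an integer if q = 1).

A = (-4, 16/3)
E = (-1, 35/6)

1. A_x = -4  [line -6·x + -9·y + 24 = 0 ∩ |AC|² = 148/9]
2. A_y = 16/3  [line -6·x + -9·y + 24 = 0 ∩ |AC|² = 148/9]
   → A = (-4, 16/3)
3. E_x = -1  [E divides CA with CE:EA = 1/4:3/4]
4. E_y = 35/6  [E divides CA with CE:EA = 1/4:3/4]
   → E = (-1, 35/6)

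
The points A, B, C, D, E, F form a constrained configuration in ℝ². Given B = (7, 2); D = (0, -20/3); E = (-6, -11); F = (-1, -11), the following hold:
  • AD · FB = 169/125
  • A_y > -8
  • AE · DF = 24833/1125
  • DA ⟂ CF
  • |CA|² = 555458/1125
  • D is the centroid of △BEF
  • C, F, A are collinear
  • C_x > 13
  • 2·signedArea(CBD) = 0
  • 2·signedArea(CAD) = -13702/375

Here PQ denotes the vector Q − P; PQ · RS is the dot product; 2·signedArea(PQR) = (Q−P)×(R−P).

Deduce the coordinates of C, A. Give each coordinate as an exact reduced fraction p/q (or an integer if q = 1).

1. A_x = 169/125  [AE · DF = 24833/1125 ∩ AD · FB = 169/125]
2. A_y = -2851/375  [AE · DF = 24833/1125 ∩ AD · FB = 169/125]
   → A = (169/125, -2851/375)
3. C_x = 14  [2·signedArea(CBD) = 0 ∩ C, F, A are collinear]
4. C_y = 32/3  [2·signedArea(CBD) = 0 ∩ C, F, A are collinear]
   → C = (14, 32/3)

A = (169/125, -2851/375)
C = (14, 32/3)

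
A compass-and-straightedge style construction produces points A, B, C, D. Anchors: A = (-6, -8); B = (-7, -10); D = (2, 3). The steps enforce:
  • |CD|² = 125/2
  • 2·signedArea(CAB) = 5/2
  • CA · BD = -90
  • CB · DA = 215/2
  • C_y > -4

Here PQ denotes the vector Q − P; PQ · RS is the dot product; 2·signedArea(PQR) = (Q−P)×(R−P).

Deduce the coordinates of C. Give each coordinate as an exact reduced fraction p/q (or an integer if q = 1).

1. C_x = -5/2  [2·signedArea(CAB) = 5/2 ∩ CA · BD = -90]
2. C_y = -7/2  [2·signedArea(CAB) = 5/2 ∩ CA · BD = -90]
   → C = (-5/2, -7/2)

C = (-5/2, -7/2)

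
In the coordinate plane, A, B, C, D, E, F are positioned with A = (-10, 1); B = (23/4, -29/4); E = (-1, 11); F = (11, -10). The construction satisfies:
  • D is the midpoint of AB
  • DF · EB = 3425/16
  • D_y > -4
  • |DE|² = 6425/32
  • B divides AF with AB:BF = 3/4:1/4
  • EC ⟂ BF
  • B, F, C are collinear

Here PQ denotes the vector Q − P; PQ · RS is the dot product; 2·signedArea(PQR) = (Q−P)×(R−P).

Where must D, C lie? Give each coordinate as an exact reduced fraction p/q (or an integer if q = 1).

C = (-3961/562, -307/562)
D = (-17/8, -25/8)

1. D_x = -17/8  [D is the midpoint of AB]
2. D_y = -25/8  [D is the midpoint of AB]
   → D = (-17/8, -25/8)
3. C_x = -3961/562  [B, F, C are collinear ∩ EC ⟂ BF]
4. C_y = -307/562  [B, F, C are collinear ∩ EC ⟂ BF]
   → C = (-3961/562, -307/562)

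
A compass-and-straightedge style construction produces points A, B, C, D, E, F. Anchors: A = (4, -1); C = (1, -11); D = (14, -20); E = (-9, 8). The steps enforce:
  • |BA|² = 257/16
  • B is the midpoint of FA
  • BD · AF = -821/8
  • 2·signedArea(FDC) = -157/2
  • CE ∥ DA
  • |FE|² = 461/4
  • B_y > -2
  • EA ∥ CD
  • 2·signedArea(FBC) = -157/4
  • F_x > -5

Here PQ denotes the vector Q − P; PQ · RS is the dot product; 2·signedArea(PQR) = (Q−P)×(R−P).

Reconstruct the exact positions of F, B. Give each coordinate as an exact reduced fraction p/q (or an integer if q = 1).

B = (0, -5/4)
F = (-4, -3/2)

1. F_x = -4  [line -9·x + -13·y + -111/2 = 0 ∩ |FE|² = 461/4]
2. F_y = -3/2  [line -9·x + -13·y + -111/2 = 0 ∩ |FE|² = 461/4]
   → F = (-4, -3/2)
3. B_x = 0  [2·signedArea(FBC) = -157/4 ∩ B is the midpoint of FA]
4. B_y = -5/4  [2·signedArea(FBC) = -157/4 ∩ B is the midpoint of FA]
   → B = (0, -5/4)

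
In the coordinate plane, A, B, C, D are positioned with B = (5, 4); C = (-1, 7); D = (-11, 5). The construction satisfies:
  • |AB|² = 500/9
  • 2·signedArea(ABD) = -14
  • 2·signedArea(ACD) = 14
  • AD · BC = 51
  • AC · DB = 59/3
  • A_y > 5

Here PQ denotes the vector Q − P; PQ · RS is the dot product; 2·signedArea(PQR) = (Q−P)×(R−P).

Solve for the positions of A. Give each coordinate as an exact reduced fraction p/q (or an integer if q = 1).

A = (-7/3, 16/3)

1. A_x = -7/3  [2·signedArea(ACD) = 14 ∩ AD · BC = 51]
2. A_y = 16/3  [2·signedArea(ACD) = 14 ∩ AD · BC = 51]
   → A = (-7/3, 16/3)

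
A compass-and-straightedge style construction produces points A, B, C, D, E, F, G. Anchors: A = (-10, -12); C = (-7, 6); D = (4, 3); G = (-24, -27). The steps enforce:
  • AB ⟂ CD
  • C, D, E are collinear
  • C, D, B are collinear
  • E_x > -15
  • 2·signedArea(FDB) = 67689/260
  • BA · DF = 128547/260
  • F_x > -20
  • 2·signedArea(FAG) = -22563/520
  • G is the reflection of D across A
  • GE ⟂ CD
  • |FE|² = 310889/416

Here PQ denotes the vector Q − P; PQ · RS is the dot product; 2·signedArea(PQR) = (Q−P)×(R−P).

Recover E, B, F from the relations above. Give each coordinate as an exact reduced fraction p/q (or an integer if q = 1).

B = (-679/130, 717/130)
E = (-939/65, 522/65)
F = (-10039/520, -9813/520)

1. E_x = -939/65  [C, D, E are collinear ∩ GE ⟂ CD]
2. E_y = 522/65  [C, D, E are collinear ∩ GE ⟂ CD]
   → E = (-939/65, 522/65)
3. B_x = -679/130  [C, D, B are collinear ∩ AB ⟂ CD]
4. B_y = 717/130  [C, D, B are collinear ∩ AB ⟂ CD]
   → B = (-679/130, 717/130)
5. F_x = -10039/520  [2·signedArea(FAG) = -22563/520 ∩ 2·signedArea(FDB) = 67689/260]
6. F_y = -9813/520  [2·signedArea(FAG) = -22563/520 ∩ 2·signedArea(FDB) = 67689/260]
   → F = (-10039/520, -9813/520)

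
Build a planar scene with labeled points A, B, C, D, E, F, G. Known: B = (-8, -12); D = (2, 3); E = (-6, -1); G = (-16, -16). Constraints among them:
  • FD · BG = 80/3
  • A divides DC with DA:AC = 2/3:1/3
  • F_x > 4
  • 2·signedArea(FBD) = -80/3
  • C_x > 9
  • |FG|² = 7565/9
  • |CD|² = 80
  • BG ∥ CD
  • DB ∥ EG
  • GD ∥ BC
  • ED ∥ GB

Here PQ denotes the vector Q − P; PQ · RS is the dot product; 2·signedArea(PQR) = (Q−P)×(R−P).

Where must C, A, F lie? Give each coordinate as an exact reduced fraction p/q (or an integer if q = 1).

1. C_x = 10  [BG ∥ CD ∩ GD ∥ BC]
2. C_y = 7  [BG ∥ CD ∩ GD ∥ BC]
   → C = (10, 7)
3. A_x = 22/3  [A divides DC with DA:AC = 2/3:1/3]
4. A_y = 17/3  [A divides DC with DA:AC = 2/3:1/3]
   → A = (22/3, 17/3)
5. F_x = 14/3  [FD · BG = 80/3 ∩ 2·signedArea(FBD) = -80/3]
6. F_y = 13/3  [FD · BG = 80/3 ∩ 2·signedArea(FBD) = -80/3]
   → F = (14/3, 13/3)

A = (22/3, 17/3)
C = (10, 7)
F = (14/3, 13/3)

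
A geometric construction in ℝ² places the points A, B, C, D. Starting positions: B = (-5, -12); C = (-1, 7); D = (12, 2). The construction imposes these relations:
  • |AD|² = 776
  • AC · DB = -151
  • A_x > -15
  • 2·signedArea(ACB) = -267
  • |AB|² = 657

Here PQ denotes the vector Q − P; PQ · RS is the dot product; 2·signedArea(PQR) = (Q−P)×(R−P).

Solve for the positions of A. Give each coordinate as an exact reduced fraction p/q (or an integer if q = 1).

A = (-14, 12)

1. A_x = -14  [AC · DB = -151 ∩ 2·signedArea(ACB) = -267]
2. A_y = 12  [AC · DB = -151 ∩ 2·signedArea(ACB) = -267]
   → A = (-14, 12)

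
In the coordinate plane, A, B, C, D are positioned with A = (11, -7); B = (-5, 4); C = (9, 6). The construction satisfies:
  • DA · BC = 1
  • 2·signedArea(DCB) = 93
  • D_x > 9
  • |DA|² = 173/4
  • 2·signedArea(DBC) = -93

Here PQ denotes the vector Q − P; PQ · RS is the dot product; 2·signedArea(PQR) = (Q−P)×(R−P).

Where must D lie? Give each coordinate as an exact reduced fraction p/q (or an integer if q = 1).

D = (10, -1/2)

1. D_x = 10  [2·signedArea(DCB) = 93 ∩ DA · BC = 1]
2. D_y = -1/2  [2·signedArea(DCB) = 93 ∩ DA · BC = 1]
   → D = (10, -1/2)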